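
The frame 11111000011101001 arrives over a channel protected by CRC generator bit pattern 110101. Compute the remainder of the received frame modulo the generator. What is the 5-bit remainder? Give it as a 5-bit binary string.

00000

Modulo-2 division of 11111000011101001 by 110101:
  pos 0: 111110 XOR 110101 = 001011
  pos 2: 101100 XOR 110101 = 011001
  pos 3: 110010 XOR 110101 = 000111
  pos 6: 111111 XOR 110101 = 001010
  pos 8: 101001 XOR 110101 = 011100
  pos 9: 111000 XOR 110101 = 001101
  pos 11: 110101 XOR 110101 = 000000
Remainder = 00000 (zero — the frame passes the CRC check).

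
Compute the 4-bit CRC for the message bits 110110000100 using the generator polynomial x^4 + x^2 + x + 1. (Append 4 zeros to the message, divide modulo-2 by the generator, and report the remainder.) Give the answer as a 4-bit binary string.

0001

Append 4 zeros: 1101100001000000. Divide by 10111 (XOR where the leading bit is 1):
  pos 0: 11011 XOR 10111 = 01100
  pos 1: 11000 XOR 10111 = 01111
  pos 2: 11110 XOR 10111 = 01001
  pos 3: 10010 XOR 10111 = 00101
  pos 5: 10101 XOR 10111 = 00010
  pos 8: 10000 XOR 10111 = 00111
  pos 10: 11100 XOR 10111 = 01011
  pos 11: 10110 XOR 10111 = 00001
Remainder (last 4 bits) = 0001. This is the CRC / FCS.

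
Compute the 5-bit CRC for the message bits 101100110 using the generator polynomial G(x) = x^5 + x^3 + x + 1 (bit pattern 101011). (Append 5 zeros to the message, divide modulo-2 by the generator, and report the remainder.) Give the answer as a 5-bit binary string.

10000

Append 5 zeros: 10110011000000. Divide by 101011 (XOR where the leading bit is 1):
  pos 0: 101100 XOR 101011 = 000111
  pos 3: 111110 XOR 101011 = 010101
  pos 4: 101010 XOR 101011 = 000001
Remainder (last 5 bits) = 10000. This is the CRC / FCS.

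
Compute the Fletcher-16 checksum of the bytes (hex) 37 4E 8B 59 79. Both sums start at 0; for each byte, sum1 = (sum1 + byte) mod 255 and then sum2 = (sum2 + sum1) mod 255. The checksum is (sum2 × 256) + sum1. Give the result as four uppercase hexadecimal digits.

1CE3

Running sums (mod 255):
  after byte 0 (37): sum1=55, sum2=55
  after byte 1 (4E): sum1=133, sum2=188
  after byte 2 (8B): sum1=17, sum2=205
  after byte 3 (59): sum1=106, sum2=56
  after byte 4 (79): sum1=227, sum2=28
Checksum = sum2·256 + sum1 = 28·256 + 227 = 7395 = 0x1CE3.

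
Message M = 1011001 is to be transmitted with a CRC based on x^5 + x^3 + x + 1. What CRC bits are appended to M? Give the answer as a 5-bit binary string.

Append 5 zeros: 101100100000. Divide by 101011 (XOR where the leading bit is 1):
  pos 0: 101100 XOR 101011 = 000111
  pos 3: 111100 XOR 101011 = 010111
  pos 4: 101110 XOR 101011 = 000101
Remainder (last 5 bits) = 10100. This is the CRC / FCS.

10100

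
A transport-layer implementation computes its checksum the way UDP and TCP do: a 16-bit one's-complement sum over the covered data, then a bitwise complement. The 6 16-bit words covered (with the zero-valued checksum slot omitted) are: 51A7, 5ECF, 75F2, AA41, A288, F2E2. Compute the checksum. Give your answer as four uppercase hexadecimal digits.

One's-complement addition (fold any carry out of bit 15 back into bit 0):
  0x51A7 + 0x5ECF = 0x0B076
  0xB076 + 0x75F2 = 0x12668 → wrap carry → 0x2669
  0x2669 + 0xAA41 = 0x0D0AA
  0xD0AA + 0xA288 = 0x17332 → wrap carry → 0x7333
  0x7333 + 0xF2E2 = 0x16615 → wrap carry → 0x6616
One's-complement sum = 0x6616.
Checksum = ~0x6616 & 0xFFFF = 0x99E9.

99E9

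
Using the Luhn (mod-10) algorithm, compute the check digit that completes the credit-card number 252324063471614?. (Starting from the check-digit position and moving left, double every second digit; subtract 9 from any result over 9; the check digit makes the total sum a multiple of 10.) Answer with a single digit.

2

Partial digits right→left: 4 1 6 1 7 4 3 6 0 4 2 3 2 5 2
Double every second digit counting from the check-digit position (so the 1st, 3rd, 5th, ... of the partial from the right).
  doubled (with −9 where >9): 8 3 5 6 0 4 4 4 → sum 34
  kept as-is: 1 1 4 6 4 3 5 → sum 24
Total = 34 + 24 = 58.
Check digit = (10 − (58 mod 10)) mod 10 = 2.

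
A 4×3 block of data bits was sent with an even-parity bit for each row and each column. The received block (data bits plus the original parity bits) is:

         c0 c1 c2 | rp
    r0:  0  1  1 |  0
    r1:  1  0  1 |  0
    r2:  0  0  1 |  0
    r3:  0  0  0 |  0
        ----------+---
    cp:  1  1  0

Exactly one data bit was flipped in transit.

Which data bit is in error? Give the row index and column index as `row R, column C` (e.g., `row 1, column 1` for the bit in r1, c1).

row 2, column 2

Recompute each row's even parity and compare to rp:
  r0: data parity 0, sent rp 0 → ok
  r1: data parity 0, sent rp 0 → ok
  r2: data parity 1, sent rp 0 → mismatch
  r3: data parity 0, sent rp 0 → ok
Recompute each column's even parity and compare to cp:
  c0: data parity 1, sent cp 1 → ok
  c1: data parity 1, sent cp 1 → ok
  c2: data parity 1, sent cp 0 → mismatch
Exactly one row (r2) and one column (c2) fail → the flipped bit is at their intersection.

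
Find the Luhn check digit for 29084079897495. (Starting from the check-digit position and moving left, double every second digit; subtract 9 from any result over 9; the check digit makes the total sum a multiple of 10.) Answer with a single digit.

Partial digits right→left: 5 9 4 7 9 8 9 7 0 4 8 0 9 2
Double every second digit counting from the check-digit position (so the 1st, 3rd, 5th, ... of the partial from the right).
  doubled (with −9 where >9): 1 8 9 9 0 7 9 → sum 43
  kept as-is: 9 7 8 7 4 0 2 → sum 37
Total = 43 + 37 = 80.
Check digit = (10 − (80 mod 10)) mod 10 = 0.

0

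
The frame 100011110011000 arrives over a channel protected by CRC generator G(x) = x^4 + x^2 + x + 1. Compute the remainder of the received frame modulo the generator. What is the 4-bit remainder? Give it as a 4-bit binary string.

Modulo-2 division of 100011110011000 by 10111:
  pos 0: 10001 XOR 10111 = 00110
  pos 2: 11011 XOR 10111 = 01100
  pos 3: 11001 XOR 10111 = 01110
  pos 4: 11100 XOR 10111 = 01011
  pos 5: 10110 XOR 10111 = 00001
  pos 9: 11100 XOR 10111 = 01011
  pos 10: 10110 XOR 10111 = 00001
Remainder = 0001 (nonzero — an error is detected).

0001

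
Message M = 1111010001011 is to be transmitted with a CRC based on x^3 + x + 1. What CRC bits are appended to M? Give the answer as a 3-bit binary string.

010

Append 3 zeros: 1111010001011000. Divide by 1011 (XOR where the leading bit is 1):
  pos 0: 1111 XOR 1011 = 0100
  pos 1: 1000 XOR 1011 = 0011
  pos 3: 1110 XOR 1011 = 0101
  pos 4: 1010 XOR 1011 = 0001
  pos 7: 1010 XOR 1011 = 0001
  pos 10: 1110 XOR 1011 = 0101
  pos 11: 1010 XOR 1011 = 0001
Remainder (last 3 bits) = 010. This is the CRC / FCS.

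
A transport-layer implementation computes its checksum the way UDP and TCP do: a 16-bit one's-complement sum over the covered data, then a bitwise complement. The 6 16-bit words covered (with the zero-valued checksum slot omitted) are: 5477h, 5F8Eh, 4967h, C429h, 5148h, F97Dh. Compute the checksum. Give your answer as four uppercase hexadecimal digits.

F3A2

One's-complement addition (fold any carry out of bit 15 back into bit 0):
  0x5477 + 0x5F8E = 0x0B405
  0xB405 + 0x4967 = 0x0FD6C
  0xFD6C + 0xC429 = 0x1C195 → wrap carry → 0xC196
  0xC196 + 0x5148 = 0x112DE → wrap carry → 0x12DF
  0x12DF + 0xF97D = 0x10C5C → wrap carry → 0x0C5D
One's-complement sum = 0x0C5D.
Checksum = ~0x0C5D & 0xFFFF = 0xF3A2.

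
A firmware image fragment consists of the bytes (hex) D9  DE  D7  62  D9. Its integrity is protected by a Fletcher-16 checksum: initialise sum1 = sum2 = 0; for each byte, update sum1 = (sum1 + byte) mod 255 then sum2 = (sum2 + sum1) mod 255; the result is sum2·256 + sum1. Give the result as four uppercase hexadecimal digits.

E2CC

Running sums (mod 255):
  after byte 0 (D9): sum1=217, sum2=217
  after byte 1 (DE): sum1=184, sum2=146
  after byte 2 (D7): sum1=144, sum2=35
  after byte 3 (62): sum1=242, sum2=22
  after byte 4 (D9): sum1=204, sum2=226
Checksum = sum2·256 + sum1 = 226·256 + 204 = 58060 = 0xE2CC.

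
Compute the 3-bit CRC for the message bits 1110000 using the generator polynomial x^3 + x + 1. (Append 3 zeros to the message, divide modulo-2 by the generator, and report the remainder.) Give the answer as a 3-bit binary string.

111

Append 3 zeros: 1110000000. Divide by 1011 (XOR where the leading bit is 1):
  pos 0: 1110 XOR 1011 = 0101
  pos 1: 1010 XOR 1011 = 0001
  pos 4: 1000 XOR 1011 = 0011
  pos 6: 1100 XOR 1011 = 0111
Remainder (last 3 bits) = 111. This is the CRC / FCS.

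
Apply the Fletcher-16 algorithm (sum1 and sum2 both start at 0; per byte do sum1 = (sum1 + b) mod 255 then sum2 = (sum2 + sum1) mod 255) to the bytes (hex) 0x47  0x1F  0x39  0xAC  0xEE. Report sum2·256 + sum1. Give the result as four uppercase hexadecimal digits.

Running sums (mod 255):
  after byte 0 (0x47): sum1=71, sum2=71
  after byte 1 (0x1F): sum1=102, sum2=173
  after byte 2 (0x39): sum1=159, sum2=77
  after byte 3 (0xAC): sum1=76, sum2=153
  after byte 4 (0xEE): sum1=59, sum2=212
Checksum = sum2·256 + sum1 = 212·256 + 59 = 54331 = 0xD43B.

D43B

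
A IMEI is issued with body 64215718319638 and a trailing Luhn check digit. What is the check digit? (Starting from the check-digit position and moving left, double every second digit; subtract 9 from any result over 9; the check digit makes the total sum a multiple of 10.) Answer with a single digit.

7

Partial digits right→left: 8 3 6 9 1 3 8 1 7 5 1 2 4 6
Double every second digit counting from the check-digit position (so the 1st, 3rd, 5th, ... of the partial from the right).
  doubled (with −9 where >9): 7 3 2 7 5 2 8 → sum 34
  kept as-is: 3 9 3 1 5 2 6 → sum 29
Total = 34 + 29 = 63.
Check digit = (10 − (63 mod 10)) mod 10 = 7.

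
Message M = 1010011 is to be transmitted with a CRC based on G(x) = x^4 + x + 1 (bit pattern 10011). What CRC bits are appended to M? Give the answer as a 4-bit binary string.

Append 4 zeros: 10100110000. Divide by 10011 (XOR where the leading bit is 1):
  pos 0: 10100 XOR 10011 = 00111
  pos 2: 11111 XOR 10011 = 01100
  pos 3: 11000 XOR 10011 = 01011
  pos 4: 10110 XOR 10011 = 00101
  pos 6: 10100 XOR 10011 = 00111
Remainder (last 4 bits) = 0111. This is the CRC / FCS.

0111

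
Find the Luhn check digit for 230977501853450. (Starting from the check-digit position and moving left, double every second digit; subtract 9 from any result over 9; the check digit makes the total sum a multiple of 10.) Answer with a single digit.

Partial digits right→left: 0 5 4 3 5 8 1 0 5 7 7 9 0 3 2
Double every second digit counting from the check-digit position (so the 1st, 3rd, 5th, ... of the partial from the right).
  doubled (with −9 where >9): 0 8 1 2 1 5 0 4 → sum 21
  kept as-is: 5 3 8 0 7 9 3 → sum 35
Total = 21 + 35 = 56.
Check digit = (10 − (56 mod 10)) mod 10 = 4.

4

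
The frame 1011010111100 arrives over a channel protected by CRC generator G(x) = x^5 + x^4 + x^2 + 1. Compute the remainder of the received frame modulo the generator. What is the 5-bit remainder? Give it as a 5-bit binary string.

Modulo-2 division of 1011010111100 by 110101:
  pos 0: 101101 XOR 110101 = 011000
  pos 1: 110000 XOR 110101 = 000101
  pos 4: 101111 XOR 110101 = 011010
  pos 5: 110101 XOR 110101 = 000000
Remainder = 00000 (zero — the frame passes the CRC check).

00000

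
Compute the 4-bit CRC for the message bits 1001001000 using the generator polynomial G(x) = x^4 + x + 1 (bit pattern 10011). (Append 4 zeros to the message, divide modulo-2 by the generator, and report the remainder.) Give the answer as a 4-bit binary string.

Append 4 zeros: 10010010000000. Divide by 10011 (XOR where the leading bit is 1):
  pos 0: 10010 XOR 10011 = 00001
  pos 4: 10100 XOR 10011 = 00111
  pos 6: 11100 XOR 10011 = 01111
  pos 7: 11110 XOR 10011 = 01101
  pos 8: 11010 XOR 10011 = 01001
  pos 9: 10010 XOR 10011 = 00001
Remainder (last 4 bits) = 0001. This is the CRC / FCS.

0001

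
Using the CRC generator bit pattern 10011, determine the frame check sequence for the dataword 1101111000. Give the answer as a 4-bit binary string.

0001

Append 4 zeros: 11011110000000. Divide by 10011 (XOR where the leading bit is 1):
  pos 0: 11011 XOR 10011 = 01000
  pos 1: 10001 XOR 10011 = 00010
  pos 4: 10100 XOR 10011 = 00111
  pos 6: 11100 XOR 10011 = 01111
  pos 7: 11110 XOR 10011 = 01101
  pos 8: 11010 XOR 10011 = 01001
  pos 9: 10010 XOR 10011 = 00001
Remainder (last 4 bits) = 0001. This is the CRC / FCS.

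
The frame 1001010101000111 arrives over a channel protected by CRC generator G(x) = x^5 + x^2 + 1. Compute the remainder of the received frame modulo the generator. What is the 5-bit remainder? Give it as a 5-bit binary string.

00000

Modulo-2 division of 1001010101000111 by 100101:
  pos 0: 100101 XOR 100101 = 000000
  pos 7: 101000 XOR 100101 = 001101
  pos 9: 110111 XOR 100101 = 010010
  pos 10: 100101 XOR 100101 = 000000
Remainder = 00000 (zero — the frame passes the CRC check).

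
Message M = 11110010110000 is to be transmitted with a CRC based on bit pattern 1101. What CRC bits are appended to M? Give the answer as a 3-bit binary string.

Append 3 zeros: 11110010110000000. Divide by 1101 (XOR where the leading bit is 1):
  pos 0: 1111 XOR 1101 = 0010
  pos 2: 1000 XOR 1101 = 0101
  pos 3: 1011 XOR 1101 = 0110
  pos 4: 1100 XOR 1101 = 0001
  pos 7: 1110 XOR 1101 = 0011
  pos 9: 1100 XOR 1101 = 0001
  pos 12: 1000 XOR 1101 = 0101
  pos 13: 1010 XOR 1101 = 0111
Remainder (last 3 bits) = 111. This is the CRC / FCS.

111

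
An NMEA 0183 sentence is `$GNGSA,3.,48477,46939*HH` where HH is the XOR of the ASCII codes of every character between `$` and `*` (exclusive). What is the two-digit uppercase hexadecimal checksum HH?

64

XOR the ASCII codes of the payload characters:
  'G' = 0x47 → acc = 0x47
  'N' = 0x4E → acc = 0x09
  'G' = 0x47 → acc = 0x4E
  'S' = 0x53 → acc = 0x1D
  'A' = 0x41 → acc = 0x5C
  ',' = 0x2C → acc = 0x70
  '3' = 0x33 → acc = 0x43
  '.' = 0x2E → acc = 0x6D
  ',' = 0x2C → acc = 0x41
  '4' = 0x34 → acc = 0x75
  '8' = 0x38 → acc = 0x4D
  '4' = 0x34 → acc = 0x79
  '7' = 0x37 → acc = 0x4E
  '7' = 0x37 → acc = 0x79
  ',' = 0x2C → acc = 0x55
  '4' = 0x34 → acc = 0x61
  '6' = 0x36 → acc = 0x57
  '9' = 0x39 → acc = 0x6E
  '3' = 0x33 → acc = 0x5D
  '9' = 0x39 → acc = 0x64
Checksum = 0x64.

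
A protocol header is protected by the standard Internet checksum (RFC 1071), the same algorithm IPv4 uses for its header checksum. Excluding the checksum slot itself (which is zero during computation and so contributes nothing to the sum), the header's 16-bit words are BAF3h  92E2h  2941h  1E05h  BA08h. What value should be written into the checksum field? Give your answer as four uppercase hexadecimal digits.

One's-complement addition (fold any carry out of bit 15 back into bit 0):
  0xBAF3 + 0x92E2 = 0x14DD5 → wrap carry → 0x4DD6
  0x4DD6 + 0x2941 = 0x07717
  0x7717 + 0x1E05 = 0x0951C
  0x951C + 0xBA08 = 0x14F24 → wrap carry → 0x4F25
One's-complement sum = 0x4F25.
Checksum = ~0x4F25 & 0xFFFF = 0xB0DA.

B0DA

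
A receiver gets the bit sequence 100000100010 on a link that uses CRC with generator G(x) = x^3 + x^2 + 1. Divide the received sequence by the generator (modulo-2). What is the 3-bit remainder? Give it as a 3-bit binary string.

Modulo-2 division of 100000100010 by 1101:
  pos 0: 1000 XOR 1101 = 0101
  pos 1: 1010 XOR 1101 = 0111
  pos 2: 1110 XOR 1101 = 0011
  pos 4: 1110 XOR 1101 = 0011
  pos 6: 1100 XOR 1101 = 0001
Remainder = 110 (nonzero — an error is detected).

110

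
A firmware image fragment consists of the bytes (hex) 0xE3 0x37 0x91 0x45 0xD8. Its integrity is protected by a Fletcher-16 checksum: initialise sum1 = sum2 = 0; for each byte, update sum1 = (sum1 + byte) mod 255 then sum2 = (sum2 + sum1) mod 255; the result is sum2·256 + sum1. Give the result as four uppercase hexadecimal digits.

Running sums (mod 255):
  after byte 0 (0xE3): sum1=227, sum2=227
  after byte 1 (0x37): sum1=27, sum2=254
  after byte 2 (0x91): sum1=172, sum2=171
  after byte 3 (0x45): sum1=241, sum2=157
  after byte 4 (0xD8): sum1=202, sum2=104
Checksum = sum2·256 + sum1 = 104·256 + 202 = 26826 = 0x68CA.

68CA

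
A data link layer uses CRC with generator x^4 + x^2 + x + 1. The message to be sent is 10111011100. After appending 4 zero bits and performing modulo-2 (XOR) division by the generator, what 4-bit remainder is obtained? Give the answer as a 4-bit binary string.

Append 4 zeros: 101110111000000. Divide by 10111 (XOR where the leading bit is 1):
  pos 0: 10111 XOR 10111 = 00000
  pos 6: 11100 XOR 10111 = 01011
  pos 7: 10110 XOR 10111 = 00001
Remainder (last 4 bits) = 1000. This is the CRC / FCS.

1000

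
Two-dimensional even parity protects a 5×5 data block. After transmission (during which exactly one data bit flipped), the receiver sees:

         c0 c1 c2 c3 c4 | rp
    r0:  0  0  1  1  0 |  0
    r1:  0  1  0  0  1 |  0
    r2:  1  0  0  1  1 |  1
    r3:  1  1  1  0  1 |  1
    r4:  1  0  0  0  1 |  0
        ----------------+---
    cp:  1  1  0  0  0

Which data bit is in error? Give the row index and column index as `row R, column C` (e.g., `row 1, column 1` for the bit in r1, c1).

row 3, column 1

Recompute each row's even parity and compare to rp:
  r0: data parity 0, sent rp 0 → ok
  r1: data parity 0, sent rp 0 → ok
  r2: data parity 1, sent rp 1 → ok
  r3: data parity 0, sent rp 1 → mismatch
  r4: data parity 0, sent rp 0 → ok
Recompute each column's even parity and compare to cp:
  c0: data parity 1, sent cp 1 → ok
  c1: data parity 0, sent cp 1 → mismatch
  c2: data parity 0, sent cp 0 → ok
  c3: data parity 0, sent cp 0 → ok
  c4: data parity 0, sent cp 0 → ok
Exactly one row (r3) and one column (c1) fail → the flipped bit is at their intersection.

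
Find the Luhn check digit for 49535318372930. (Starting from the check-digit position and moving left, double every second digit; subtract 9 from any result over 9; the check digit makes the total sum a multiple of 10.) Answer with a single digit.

Partial digits right→left: 0 3 9 2 7 3 8 1 3 5 3 5 9 4
Double every second digit counting from the check-digit position (so the 1st, 3rd, 5th, ... of the partial from the right).
  doubled (with −9 where >9): 0 9 5 7 6 6 9 → sum 42
  kept as-is: 3 2 3 1 5 5 4 → sum 23
Total = 42 + 23 = 65.
Check digit = (10 − (65 mod 10)) mod 10 = 5.

5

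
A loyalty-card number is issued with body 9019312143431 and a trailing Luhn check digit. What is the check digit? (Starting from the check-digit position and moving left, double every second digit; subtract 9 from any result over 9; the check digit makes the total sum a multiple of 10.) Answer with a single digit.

4

Partial digits right→left: 1 3 4 3 4 1 2 1 3 9 1 0 9
Double every second digit counting from the check-digit position (so the 1st, 3rd, 5th, ... of the partial from the right).
  doubled (with −9 where >9): 2 8 8 4 6 2 9 → sum 39
  kept as-is: 3 3 1 1 9 0 → sum 17
Total = 39 + 17 = 56.
Check digit = (10 − (56 mod 10)) mod 10 = 4.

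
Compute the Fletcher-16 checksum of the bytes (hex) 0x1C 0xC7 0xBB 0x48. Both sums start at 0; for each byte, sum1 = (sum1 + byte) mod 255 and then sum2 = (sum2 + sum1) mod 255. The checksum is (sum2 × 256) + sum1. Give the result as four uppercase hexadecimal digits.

Running sums (mod 255):
  after byte 0 (0x1C): sum1=28, sum2=28
  after byte 1 (0xC7): sum1=227, sum2=0
  after byte 2 (0xBB): sum1=159, sum2=159
  after byte 3 (0x48): sum1=231, sum2=135
Checksum = sum2·256 + sum1 = 135·256 + 231 = 34791 = 0x87E7.

87E7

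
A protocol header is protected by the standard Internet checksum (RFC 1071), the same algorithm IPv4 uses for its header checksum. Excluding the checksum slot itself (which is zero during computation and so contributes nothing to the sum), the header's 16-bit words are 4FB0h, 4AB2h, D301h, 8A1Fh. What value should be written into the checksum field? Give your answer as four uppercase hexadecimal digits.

One's-complement addition (fold any carry out of bit 15 back into bit 0):
  0x4FB0 + 0x4AB2 = 0x09A62
  0x9A62 + 0xD301 = 0x16D63 → wrap carry → 0x6D64
  0x6D64 + 0x8A1F = 0x0F783
One's-complement sum = 0xF783.
Checksum = ~0xF783 & 0xFFFF = 0x087C.

087C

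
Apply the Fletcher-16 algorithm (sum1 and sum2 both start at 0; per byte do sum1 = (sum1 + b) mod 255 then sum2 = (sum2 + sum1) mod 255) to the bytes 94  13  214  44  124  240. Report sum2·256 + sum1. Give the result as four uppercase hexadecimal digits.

Running sums (mod 255):
  after byte 0 (94): sum1=94, sum2=94
  after byte 1 (13): sum1=107, sum2=201
  after byte 2 (214): sum1=66, sum2=12
  after byte 3 (44): sum1=110, sum2=122
  after byte 4 (124): sum1=234, sum2=101
  after byte 5 (240): sum1=219, sum2=65
Checksum = sum2·256 + sum1 = 65·256 + 219 = 16859 = 0x41DB.

41DB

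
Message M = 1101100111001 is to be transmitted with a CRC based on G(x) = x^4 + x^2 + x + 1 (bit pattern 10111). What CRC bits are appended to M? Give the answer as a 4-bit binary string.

Append 4 zeros: 11011001110010000. Divide by 10111 (XOR where the leading bit is 1):
  pos 0: 11011 XOR 10111 = 01100
  pos 1: 11000 XOR 10111 = 01111
  pos 2: 11110 XOR 10111 = 01001
  pos 3: 10011 XOR 10111 = 00100
  pos 5: 10011 XOR 10111 = 00100
  pos 7: 10000 XOR 10111 = 00111
  pos 9: 11110 XOR 10111 = 01001
  pos 10: 10010 XOR 10111 = 00101
  pos 12: 10100 XOR 10111 = 00011
Remainder (last 4 bits) = 0011. This is the CRC / FCS.

0011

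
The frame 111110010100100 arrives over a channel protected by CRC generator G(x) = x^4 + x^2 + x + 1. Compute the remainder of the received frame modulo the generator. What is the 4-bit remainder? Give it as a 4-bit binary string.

Modulo-2 division of 111110010100100 by 10111:
  pos 0: 11111 XOR 10111 = 01000
  pos 1: 10000 XOR 10111 = 00111
  pos 3: 11101 XOR 10111 = 01010
  pos 4: 10100 XOR 10111 = 00011
  pos 7: 11100 XOR 10111 = 01011
  pos 8: 10111 XOR 10111 = 00000
Remainder = 0000 (zero — the frame passes the CRC check).

0000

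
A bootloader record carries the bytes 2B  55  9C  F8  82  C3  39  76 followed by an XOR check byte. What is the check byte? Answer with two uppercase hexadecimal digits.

XOR the bytes together:
  start with 0x2B
  0x2B ⊕ 0x55 = 0x7E
  0x7E ⊕ 0x9C = 0xE2
  0xE2 ⊕ 0xF8 = 0x1A
  0x1A ⊕ 0x82 = 0x98
  0x98 ⊕ 0xC3 = 0x5B
  0x5B ⊕ 0x39 = 0x62
  0x62 ⊕ 0x76 = 0x14

14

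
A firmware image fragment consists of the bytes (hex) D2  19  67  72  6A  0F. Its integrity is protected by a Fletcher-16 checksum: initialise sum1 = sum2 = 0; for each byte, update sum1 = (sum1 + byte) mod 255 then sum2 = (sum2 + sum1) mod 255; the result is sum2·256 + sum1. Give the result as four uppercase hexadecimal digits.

Running sums (mod 255):
  after byte 0 (D2): sum1=210, sum2=210
  after byte 1 (19): sum1=235, sum2=190
  after byte 2 (67): sum1=83, sum2=18
  after byte 3 (72): sum1=197, sum2=215
  after byte 4 (6A): sum1=48, sum2=8
  after byte 5 (0F): sum1=63, sum2=71
Checksum = sum2·256 + sum1 = 71·256 + 63 = 18239 = 0x473F.

473F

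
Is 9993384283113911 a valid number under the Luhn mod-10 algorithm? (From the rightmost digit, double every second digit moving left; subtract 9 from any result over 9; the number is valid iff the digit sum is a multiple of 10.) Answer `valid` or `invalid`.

From the right, keep odd positions and double even positions (subtract 9 from any doubled value over 9):
  doubled (positions 2,4,...): 2 6 2 7 8 6 9 9 → sum 49
  kept (positions 1,3,...): 1 9 1 3 2 8 3 9 → sum 36
Total = 85.
85 mod 10 = 5, so the number is invalid.

invalid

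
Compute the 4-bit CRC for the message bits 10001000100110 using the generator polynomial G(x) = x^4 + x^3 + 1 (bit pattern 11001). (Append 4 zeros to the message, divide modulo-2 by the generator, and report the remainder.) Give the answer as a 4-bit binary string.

Append 4 zeros: 100010001001100000. Divide by 11001 (XOR where the leading bit is 1):
  pos 0: 10001 XOR 11001 = 01000
  pos 1: 10000 XOR 11001 = 01001
  pos 2: 10010 XOR 11001 = 01011
  pos 3: 10110 XOR 11001 = 01111
  pos 4: 11111 XOR 11001 = 00110
  pos 6: 11000 XOR 11001 = 00001
  pos 10: 11100 XOR 11001 = 00101
  pos 12: 10100 XOR 11001 = 01101
  pos 13: 11010 XOR 11001 = 00011
Remainder (last 4 bits) = 0011. This is the CRC / FCS.

0011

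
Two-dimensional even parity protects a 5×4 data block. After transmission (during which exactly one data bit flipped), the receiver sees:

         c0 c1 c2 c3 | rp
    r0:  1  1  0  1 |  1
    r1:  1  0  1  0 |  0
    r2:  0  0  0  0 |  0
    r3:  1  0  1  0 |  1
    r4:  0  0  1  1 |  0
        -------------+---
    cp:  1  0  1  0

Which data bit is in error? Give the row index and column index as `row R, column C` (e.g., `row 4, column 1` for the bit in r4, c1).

Recompute each row's even parity and compare to rp:
  r0: data parity 1, sent rp 1 → ok
  r1: data parity 0, sent rp 0 → ok
  r2: data parity 0, sent rp 0 → ok
  r3: data parity 0, sent rp 1 → mismatch
  r4: data parity 0, sent rp 0 → ok
Recompute each column's even parity and compare to cp:
  c0: data parity 1, sent cp 1 → ok
  c1: data parity 1, sent cp 0 → mismatch
  c2: data parity 1, sent cp 1 → ok
  c3: data parity 0, sent cp 0 → ok
Exactly one row (r3) and one column (c1) fail → the flipped bit is at their intersection.

row 3, column 1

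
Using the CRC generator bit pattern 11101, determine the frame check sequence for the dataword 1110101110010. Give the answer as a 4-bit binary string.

Append 4 zeros: 11101011100100000. Divide by 11101 (XOR where the leading bit is 1):
  pos 0: 11101 XOR 11101 = 00000
  pos 6: 11100 XOR 11101 = 00001
  pos 10: 11000 XOR 11101 = 00101
  pos 12: 10100 XOR 11101 = 01001
Remainder (last 4 bits) = 1001. This is the CRC / FCS.

1001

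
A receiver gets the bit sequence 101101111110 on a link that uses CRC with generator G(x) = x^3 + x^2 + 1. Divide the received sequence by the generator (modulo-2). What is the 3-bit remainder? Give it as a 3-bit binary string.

000

Modulo-2 division of 101101111110 by 1101:
  pos 0: 1011 XOR 1101 = 0110
  pos 1: 1100 XOR 1101 = 0001
  pos 4: 1111 XOR 1101 = 0010
  pos 6: 1011 XOR 1101 = 0110
  pos 7: 1101 XOR 1101 = 0000
Remainder = 000 (zero — the frame passes the CRC check).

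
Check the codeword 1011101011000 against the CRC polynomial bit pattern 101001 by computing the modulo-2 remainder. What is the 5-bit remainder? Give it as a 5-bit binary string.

Modulo-2 division of 1011101011000 by 101001:
  pos 0: 101110 XOR 101001 = 000111
  pos 3: 111101 XOR 101001 = 010100
  pos 4: 101001 XOR 101001 = 000000
Remainder = 00000 (zero — the frame passes the CRC check).

00000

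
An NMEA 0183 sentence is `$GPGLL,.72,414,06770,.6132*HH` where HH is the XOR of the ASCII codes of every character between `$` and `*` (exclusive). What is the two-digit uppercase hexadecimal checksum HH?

XOR the ASCII codes of the payload characters:
  'G' = 0x47 → acc = 0x47
  'P' = 0x50 → acc = 0x17
  'G' = 0x47 → acc = 0x50
  'L' = 0x4C → acc = 0x1C
  'L' = 0x4C → acc = 0x50
  ',' = 0x2C → acc = 0x7C
  '.' = 0x2E → acc = 0x52
  '7' = 0x37 → acc = 0x65
  '2' = 0x32 → acc = 0x57
  ',' = 0x2C → acc = 0x7B
  '4' = 0x34 → acc = 0x4F
  '1' = 0x31 → acc = 0x7E
  '4' = 0x34 → acc = 0x4A
  ',' = 0x2C → acc = 0x66
  '0' = 0x30 → acc = 0x56
  '6' = 0x36 → acc = 0x60
  '7' = 0x37 → acc = 0x57
  '7' = 0x37 → acc = 0x60
  '0' = 0x30 → acc = 0x50
  ',' = 0x2C → acc = 0x7C
  '.' = 0x2E → acc = 0x52
  '6' = 0x36 → acc = 0x64
  '1' = 0x31 → acc = 0x55
  '3' = 0x33 → acc = 0x66
  '2' = 0x32 → acc = 0x54
Checksum = 0x54.

54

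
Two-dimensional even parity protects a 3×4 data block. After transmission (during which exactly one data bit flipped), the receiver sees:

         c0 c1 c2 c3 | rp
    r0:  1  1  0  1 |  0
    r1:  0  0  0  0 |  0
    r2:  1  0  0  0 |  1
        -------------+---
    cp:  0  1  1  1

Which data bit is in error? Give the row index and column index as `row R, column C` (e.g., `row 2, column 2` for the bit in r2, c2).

row 0, column 2

Recompute each row's even parity and compare to rp:
  r0: data parity 1, sent rp 0 → mismatch
  r1: data parity 0, sent rp 0 → ok
  r2: data parity 1, sent rp 1 → ok
Recompute each column's even parity and compare to cp:
  c0: data parity 0, sent cp 0 → ok
  c1: data parity 1, sent cp 1 → ok
  c2: data parity 0, sent cp 1 → mismatch
  c3: data parity 1, sent cp 1 → ok
Exactly one row (r0) and one column (c2) fail → the flipped bit is at their intersection.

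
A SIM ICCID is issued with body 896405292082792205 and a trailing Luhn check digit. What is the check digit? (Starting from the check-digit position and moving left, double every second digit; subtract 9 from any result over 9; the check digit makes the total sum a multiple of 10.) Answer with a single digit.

0

Partial digits right→left: 5 0 2 2 9 7 2 8 0 2 9 2 5 0 4 6 9 8
Double every second digit counting from the check-digit position (so the 1st, 3rd, 5th, ... of the partial from the right).
  doubled (with −9 where >9): 1 4 9 4 0 9 1 8 9 → sum 45
  kept as-is: 0 2 7 8 2 2 0 6 8 → sum 35
Total = 45 + 35 = 80.
Check digit = (10 − (80 mod 10)) mod 10 = 0.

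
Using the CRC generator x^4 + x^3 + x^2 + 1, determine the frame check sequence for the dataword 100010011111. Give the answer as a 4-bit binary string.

1000

Append 4 zeros: 1000100111110000. Divide by 11101 (XOR where the leading bit is 1):
  pos 0: 10001 XOR 11101 = 01100
  pos 1: 11000 XOR 11101 = 00101
  pos 3: 10101 XOR 11101 = 01000
  pos 4: 10001 XOR 11101 = 01100
  pos 5: 11001 XOR 11101 = 00100
  pos 7: 10011 XOR 11101 = 01110
  pos 8: 11100 XOR 11101 = 00001
Remainder (last 4 bits) = 1000. This is the CRC / FCS.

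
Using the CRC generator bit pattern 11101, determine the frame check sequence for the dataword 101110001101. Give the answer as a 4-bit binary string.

Append 4 zeros: 1011100011010000. Divide by 11101 (XOR where the leading bit is 1):
  pos 0: 10111 XOR 11101 = 01010
  pos 1: 10100 XOR 11101 = 01001
  pos 2: 10010 XOR 11101 = 01111
  pos 3: 11110 XOR 11101 = 00011
  pos 6: 11110 XOR 11101 = 00011
  pos 9: 11100 XOR 11101 = 00001
Remainder (last 4 bits) = 0100. This is the CRC / FCS.

0100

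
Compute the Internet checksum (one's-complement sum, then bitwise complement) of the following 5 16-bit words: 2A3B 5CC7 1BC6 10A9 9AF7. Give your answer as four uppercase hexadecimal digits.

B196

One's-complement addition (fold any carry out of bit 15 back into bit 0):
  0x2A3B + 0x5CC7 = 0x08702
  0x8702 + 0x1BC6 = 0x0A2C8
  0xA2C8 + 0x10A9 = 0x0B371
  0xB371 + 0x9AF7 = 0x14E68 → wrap carry → 0x4E69
One's-complement sum = 0x4E69.
Checksum = ~0x4E69 & 0xFFFF = 0xB196.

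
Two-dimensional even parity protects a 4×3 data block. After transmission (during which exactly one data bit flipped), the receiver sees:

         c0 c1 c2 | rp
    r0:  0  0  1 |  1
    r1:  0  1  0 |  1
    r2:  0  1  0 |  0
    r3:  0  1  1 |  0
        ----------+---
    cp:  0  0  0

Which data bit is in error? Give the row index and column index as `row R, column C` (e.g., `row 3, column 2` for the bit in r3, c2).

Recompute each row's even parity and compare to rp:
  r0: data parity 1, sent rp 1 → ok
  r1: data parity 1, sent rp 1 → ok
  r2: data parity 1, sent rp 0 → mismatch
  r3: data parity 0, sent rp 0 → ok
Recompute each column's even parity and compare to cp:
  c0: data parity 0, sent cp 0 → ok
  c1: data parity 1, sent cp 0 → mismatch
  c2: data parity 0, sent cp 0 → ok
Exactly one row (r2) and one column (c1) fail → the flipped bit is at their intersection.

row 2, column 1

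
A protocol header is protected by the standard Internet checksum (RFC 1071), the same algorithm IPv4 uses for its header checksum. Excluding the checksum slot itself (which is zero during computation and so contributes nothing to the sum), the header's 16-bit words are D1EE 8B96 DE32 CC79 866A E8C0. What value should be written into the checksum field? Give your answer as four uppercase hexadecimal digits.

One's-complement addition (fold any carry out of bit 15 back into bit 0):
  0xD1EE + 0x8B96 = 0x15D84 → wrap carry → 0x5D85
  0x5D85 + 0xDE32 = 0x13BB7 → wrap carry → 0x3BB8
  0x3BB8 + 0xCC79 = 0x10831 → wrap carry → 0x0832
  0x0832 + 0x866A = 0x08E9C
  0x8E9C + 0xE8C0 = 0x1775C → wrap carry → 0x775D
One's-complement sum = 0x775D.
Checksum = ~0x775D & 0xFFFF = 0x88A2.

88A2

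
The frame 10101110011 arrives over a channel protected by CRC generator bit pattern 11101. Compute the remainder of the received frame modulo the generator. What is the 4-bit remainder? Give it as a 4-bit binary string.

Modulo-2 division of 10101110011 by 11101:
  pos 0: 10101 XOR 11101 = 01000
  pos 1: 10001 XOR 11101 = 01100
  pos 2: 11001 XOR 11101 = 00100
  pos 4: 10000 XOR 11101 = 01101
  pos 5: 11011 XOR 11101 = 00110
Remainder = 1101 (nonzero — an error is detected).

1101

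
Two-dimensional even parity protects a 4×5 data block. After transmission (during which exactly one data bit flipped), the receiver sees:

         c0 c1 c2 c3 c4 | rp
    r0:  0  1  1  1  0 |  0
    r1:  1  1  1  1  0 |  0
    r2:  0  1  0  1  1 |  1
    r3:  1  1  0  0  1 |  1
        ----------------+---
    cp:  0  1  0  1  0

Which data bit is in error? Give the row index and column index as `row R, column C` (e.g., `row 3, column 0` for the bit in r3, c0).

row 0, column 1

Recompute each row's even parity and compare to rp:
  r0: data parity 1, sent rp 0 → mismatch
  r1: data parity 0, sent rp 0 → ok
  r2: data parity 1, sent rp 1 → ok
  r3: data parity 1, sent rp 1 → ok
Recompute each column's even parity and compare to cp:
  c0: data parity 0, sent cp 0 → ok
  c1: data parity 0, sent cp 1 → mismatch
  c2: data parity 0, sent cp 0 → ok
  c3: data parity 1, sent cp 1 → ok
  c4: data parity 0, sent cp 0 → ok
Exactly one row (r0) and one column (c1) fail → the flipped bit is at their intersection.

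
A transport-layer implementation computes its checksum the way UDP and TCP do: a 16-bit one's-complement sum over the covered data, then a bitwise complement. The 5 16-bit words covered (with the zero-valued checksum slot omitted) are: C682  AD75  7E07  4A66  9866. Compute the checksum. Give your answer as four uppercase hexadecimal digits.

One's-complement addition (fold any carry out of bit 15 back into bit 0):
  0xC682 + 0xAD75 = 0x173F7 → wrap carry → 0x73F8
  0x73F8 + 0x7E07 = 0x0F1FF
  0xF1FF + 0x4A66 = 0x13C65 → wrap carry → 0x3C66
  0x3C66 + 0x9866 = 0x0D4CC
One's-complement sum = 0xD4CC.
Checksum = ~0xD4CC & 0xFFFF = 0x2B33.

2B33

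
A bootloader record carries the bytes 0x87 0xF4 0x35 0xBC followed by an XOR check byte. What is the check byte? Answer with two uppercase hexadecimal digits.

XOR the bytes together:
  start with 0x87
  0x87 ⊕ 0xF4 = 0x73
  0x73 ⊕ 0x35 = 0x46
  0x46 ⊕ 0xBC = 0xFA

FA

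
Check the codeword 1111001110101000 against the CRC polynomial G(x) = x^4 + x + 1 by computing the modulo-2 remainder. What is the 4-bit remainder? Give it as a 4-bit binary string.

Modulo-2 division of 1111001110101000 by 10011:
  pos 0: 11110 XOR 10011 = 01101
  pos 1: 11010 XOR 10011 = 01001
  pos 2: 10011 XOR 10011 = 00000
  pos 7: 11010 XOR 10011 = 01001
  pos 8: 10011 XOR 10011 = 00000
Remainder = 0000 (zero — the frame passes the CRC check).

0000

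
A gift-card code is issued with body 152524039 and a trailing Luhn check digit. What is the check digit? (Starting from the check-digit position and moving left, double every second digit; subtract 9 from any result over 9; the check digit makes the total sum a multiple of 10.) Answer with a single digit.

4

Partial digits right→left: 9 3 0 4 2 5 2 5 1
Double every second digit counting from the check-digit position (so the 1st, 3rd, 5th, ... of the partial from the right).
  doubled (with −9 where >9): 9 0 4 4 2 → sum 19
  kept as-is: 3 4 5 5 → sum 17
Total = 19 + 17 = 36.
Check digit = (10 − (36 mod 10)) mod 10 = 4.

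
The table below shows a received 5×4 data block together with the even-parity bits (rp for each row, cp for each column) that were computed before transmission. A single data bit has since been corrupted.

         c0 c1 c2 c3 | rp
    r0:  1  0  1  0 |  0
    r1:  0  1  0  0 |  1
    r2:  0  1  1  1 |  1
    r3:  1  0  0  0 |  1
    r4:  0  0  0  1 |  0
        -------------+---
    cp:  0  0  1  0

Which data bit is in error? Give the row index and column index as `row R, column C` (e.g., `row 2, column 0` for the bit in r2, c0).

Recompute each row's even parity and compare to rp:
  r0: data parity 0, sent rp 0 → ok
  r1: data parity 1, sent rp 1 → ok
  r2: data parity 1, sent rp 1 → ok
  r3: data parity 1, sent rp 1 → ok
  r4: data parity 1, sent rp 0 → mismatch
Recompute each column's even parity and compare to cp:
  c0: data parity 0, sent cp 0 → ok
  c1: data parity 0, sent cp 0 → ok
  c2: data parity 0, sent cp 1 → mismatch
  c3: data parity 0, sent cp 0 → ok
Exactly one row (r4) and one column (c2) fail → the flipped bit is at their intersection.

row 4, column 2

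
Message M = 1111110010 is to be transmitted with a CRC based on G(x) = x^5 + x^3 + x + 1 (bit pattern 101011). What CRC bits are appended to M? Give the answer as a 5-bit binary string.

00100

Append 5 zeros: 111111001000000. Divide by 101011 (XOR where the leading bit is 1):
  pos 0: 111111 XOR 101011 = 010100
  pos 1: 101000 XOR 101011 = 000011
  pos 5: 110100 XOR 101011 = 011111
  pos 6: 111110 XOR 101011 = 010101
  pos 7: 101010 XOR 101011 = 000001
Remainder (last 5 bits) = 00100. This is the CRC / FCS.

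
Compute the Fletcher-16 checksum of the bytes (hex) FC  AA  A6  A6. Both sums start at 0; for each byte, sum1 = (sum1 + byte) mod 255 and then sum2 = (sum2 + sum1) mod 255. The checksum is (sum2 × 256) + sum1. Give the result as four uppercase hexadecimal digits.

E7F4

Running sums (mod 255):
  after byte 0 (FC): sum1=252, sum2=252
  after byte 1 (AA): sum1=167, sum2=164
  after byte 2 (A6): sum1=78, sum2=242
  after byte 3 (A6): sum1=244, sum2=231
Checksum = sum2·256 + sum1 = 231·256 + 244 = 59380 = 0xE7F4.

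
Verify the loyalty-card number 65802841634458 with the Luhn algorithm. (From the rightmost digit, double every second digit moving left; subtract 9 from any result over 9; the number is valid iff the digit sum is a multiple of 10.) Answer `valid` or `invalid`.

From the right, keep odd positions and double even positions (subtract 9 from any doubled value over 9):
  doubled (positions 2,4,...): 1 8 3 8 4 7 3 → sum 34
  kept (positions 1,3,...): 8 4 3 1 8 0 5 → sum 29
Total = 63.
63 mod 10 = 3, so the number is invalid.

invalid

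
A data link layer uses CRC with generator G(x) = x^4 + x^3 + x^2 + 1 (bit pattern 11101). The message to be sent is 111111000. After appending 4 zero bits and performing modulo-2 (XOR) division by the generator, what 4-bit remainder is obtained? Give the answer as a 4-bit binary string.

0101

Append 4 zeros: 1111110000000. Divide by 11101 (XOR where the leading bit is 1):
  pos 0: 11111 XOR 11101 = 00010
  pos 3: 10100 XOR 11101 = 01001
  pos 4: 10010 XOR 11101 = 01111
  pos 5: 11110 XOR 11101 = 00011
  pos 8: 11000 XOR 11101 = 00101
Remainder (last 4 bits) = 0101. This is the CRC / FCS.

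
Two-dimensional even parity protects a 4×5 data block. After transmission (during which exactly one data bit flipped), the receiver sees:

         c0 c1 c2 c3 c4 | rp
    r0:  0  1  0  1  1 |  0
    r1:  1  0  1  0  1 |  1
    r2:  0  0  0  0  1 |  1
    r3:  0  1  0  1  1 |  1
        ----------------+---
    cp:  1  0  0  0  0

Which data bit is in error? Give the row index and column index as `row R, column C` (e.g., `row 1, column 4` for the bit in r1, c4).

row 0, column 2

Recompute each row's even parity and compare to rp:
  r0: data parity 1, sent rp 0 → mismatch
  r1: data parity 1, sent rp 1 → ok
  r2: data parity 1, sent rp 1 → ok
  r3: data parity 1, sent rp 1 → ok
Recompute each column's even parity and compare to cp:
  c0: data parity 1, sent cp 1 → ok
  c1: data parity 0, sent cp 0 → ok
  c2: data parity 1, sent cp 0 → mismatch
  c3: data parity 0, sent cp 0 → ok
  c4: data parity 0, sent cp 0 → ok
Exactly one row (r0) and one column (c2) fail → the flipped bit is at their intersection.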